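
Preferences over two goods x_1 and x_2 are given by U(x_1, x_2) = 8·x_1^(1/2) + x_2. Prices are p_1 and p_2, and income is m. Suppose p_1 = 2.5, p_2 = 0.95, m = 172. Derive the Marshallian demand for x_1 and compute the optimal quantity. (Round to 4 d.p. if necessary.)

Set MRS = p_1/p_2: 4·x_1^(−1/2) = p_1/p_2.
Thus x_1* = (4·p_2/p_1)² — independent of m — with the rest of income spent on x_2.
Plugging in: x_1* = (4·0.95/2.5)² = 2.3104.

x_1* = 2.3104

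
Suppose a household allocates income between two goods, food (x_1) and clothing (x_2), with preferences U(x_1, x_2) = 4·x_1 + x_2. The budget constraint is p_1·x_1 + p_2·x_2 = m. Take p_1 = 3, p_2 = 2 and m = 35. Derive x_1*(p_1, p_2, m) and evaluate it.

x_1* = 11.6667

Linear utility — the consumer picks whichever good has higher MU/price: 4/3 = 1.3333 vs 1/2 = 0.5.
x_1 gives more utility per dollar, so spend all income on x_1: x_1* = m/p_1, x_2* = 0.
Numerically: x_1* = 11.6667, x_2* = 0.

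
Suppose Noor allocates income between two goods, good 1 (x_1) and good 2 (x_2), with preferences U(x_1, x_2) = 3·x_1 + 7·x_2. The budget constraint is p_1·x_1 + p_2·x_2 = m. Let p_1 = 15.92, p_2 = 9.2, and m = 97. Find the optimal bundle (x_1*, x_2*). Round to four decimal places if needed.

Perfect substitutes: compare marginal utility per dollar. 3/p_1 vs 7/p_2 → 0.1884 vs 0.7609.
x_2 gives more utility per dollar, so spend all income on x_2: x_2* = m/p_2, x_1* = 0.
Numerically: x_1* = 0, x_2* = 10.5435.

x_1* = 0, x_2* = 10.5435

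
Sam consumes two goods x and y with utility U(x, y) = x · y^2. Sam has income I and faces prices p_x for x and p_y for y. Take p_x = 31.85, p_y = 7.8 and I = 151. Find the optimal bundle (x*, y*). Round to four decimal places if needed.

x* = 1.5803, y* = 12.906

Tangency: MRS = (1/2)·y/x = p_x/p_y.
So p_y·y = 2·p_x·x; combined with the budget, a share 1/3 of income goes to x.
Demand: x*(p_x,p_y,I) = 1/3·I/p_x and y* = 2/3·I/p_y.
At p_x=31.85, p_y=7.8, I=151: x* = 1/3·151/31.85 = 1.5803, y* = 12.906.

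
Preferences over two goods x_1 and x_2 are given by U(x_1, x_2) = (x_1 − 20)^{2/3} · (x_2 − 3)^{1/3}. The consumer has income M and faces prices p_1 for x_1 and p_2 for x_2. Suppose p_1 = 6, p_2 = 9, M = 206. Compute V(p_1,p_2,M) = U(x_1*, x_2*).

This is Cobb-Douglas in (x_1−20, x_2−3): tangency gives 2/3·p_2·(x_2−3) = 1/3·p_1·(x_1−20).
After buying the subsistence bundle (20, 3), a share 2/3 of the remaining income goes to x_1: x_1* = 20 + 2/3·(M − 20p_1 − 3p_2)/p_1.
Discretionary income = 206 − 20·6 − 3·9 = 59; x_1* = 20 + 2/3·59/6 = 26.5556; x_2* = 3 + 1/3·59/9 = 5.1852.
Utility at the optimum: U(26.5556, 5.1852) = 4.5454.

V = 4.5454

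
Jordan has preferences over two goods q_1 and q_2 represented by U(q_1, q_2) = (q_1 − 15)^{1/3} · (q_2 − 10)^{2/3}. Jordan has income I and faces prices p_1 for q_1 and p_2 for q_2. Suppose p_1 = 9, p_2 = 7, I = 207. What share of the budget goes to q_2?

share on q_2 = 0.3446

After buying the subsistence bundle (15, 10), a share 1/3 of the remaining income goes to q_1: q_1* = 15 + 1/3·(I − 15p_1 − 10p_2)/p_1.
Discretionary income = 207 − 15·9 − 10·7 = 2; q_1* = 15 + 1/3·2/9 = 15.0741; q_2* = 10 + 2/3·2/7 = 10.1905.
Expenditure on q_2: 7·10.1905 = 71.3333; share = 0.3446.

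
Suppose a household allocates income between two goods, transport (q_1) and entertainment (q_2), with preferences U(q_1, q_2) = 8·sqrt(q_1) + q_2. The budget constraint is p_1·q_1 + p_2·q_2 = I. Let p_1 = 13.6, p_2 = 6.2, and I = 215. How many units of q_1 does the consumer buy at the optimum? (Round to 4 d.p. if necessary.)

q_1* = 3.3253

MU_q_1 = 4/√q_1, MU_q_2 = 1. Tangency: 4/√q_1 = p_1/p_2.
Thus q_1* = (4·p_2/p_1)² — independent of I — with the rest of income spent on q_2.
Plugging in: q_1* = (4·6.2/13.6)² = 3.3253.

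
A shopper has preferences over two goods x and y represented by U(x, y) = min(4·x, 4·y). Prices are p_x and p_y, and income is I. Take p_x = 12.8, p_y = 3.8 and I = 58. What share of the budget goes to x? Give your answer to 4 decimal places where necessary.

share on x = 0.7711

Demand: x*(p_x,p_y,I) = 4·I/(4·p_x + 4·p_y), y* = 4·I/(4·p_x + 4·p_y).
Here 4·12.8 + 4·3.8 = 66.4, giving x* = 3.494 and y* = 3.494.
Expenditure on x: 12.8·3.494 = 44.7229; share = 0.7711.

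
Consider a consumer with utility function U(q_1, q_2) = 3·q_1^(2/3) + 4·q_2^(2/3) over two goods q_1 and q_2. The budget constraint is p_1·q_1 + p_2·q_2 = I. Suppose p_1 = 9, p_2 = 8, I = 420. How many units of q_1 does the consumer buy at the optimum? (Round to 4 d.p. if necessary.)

With the ratio pinned down, the budget gives q_1* = I/(p_1 + p_2·(q_2/q_1)) and q_2* = (q_2/q_1)·q_1*.
Numerically q_2/q_1 = 3.375, so q_1* = 420/(9 + 8·3.375) = 11.6667.

q_1* = 11.6667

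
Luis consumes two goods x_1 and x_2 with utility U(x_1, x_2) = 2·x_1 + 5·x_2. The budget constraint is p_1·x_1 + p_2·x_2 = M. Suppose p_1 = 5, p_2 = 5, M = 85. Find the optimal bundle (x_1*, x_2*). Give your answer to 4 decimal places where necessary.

x_1* = 0, x_2* = 17

Perfect substitutes: compare marginal utility per dollar. 2/p_1 vs 5/p_2 → 0.4 vs 1.
x_2 gives more utility per dollar, so spend all income on x_2: x_2* = M/p_2, x_1* = 0.
Numerically: x_1* = 0, x_2* = 17.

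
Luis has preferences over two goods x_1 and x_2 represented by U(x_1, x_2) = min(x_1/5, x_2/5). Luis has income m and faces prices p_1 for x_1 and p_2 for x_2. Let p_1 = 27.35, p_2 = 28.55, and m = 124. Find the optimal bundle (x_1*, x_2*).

Demand: x_1*(p_1,p_2,m) = 5·m/(5·p_1 + 5·p_2), x_2* = 5·m/(5·p_1 + 5·p_2).
Here 5·27.35 + 5·28.55 = 279.5, giving x_1* = 2.2182 and x_2* = 2.2182.

x_1* = 2.2182, x_2* = 2.2182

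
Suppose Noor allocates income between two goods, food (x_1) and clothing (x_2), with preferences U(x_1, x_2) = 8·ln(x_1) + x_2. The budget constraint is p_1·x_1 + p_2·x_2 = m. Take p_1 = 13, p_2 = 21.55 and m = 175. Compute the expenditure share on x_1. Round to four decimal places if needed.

share on x_1 = 0.9851

MU_x_1 = 8/x_1, MU_x_2 = 1. Tangency: 8/x_1 = p_1/p_2.
So x_1*(p_1,p_2) = 8·p_2/p_1, independent of income; and x_2* = (m − 8·p_2)/p_2.
At the given prices: x_1* = 8·21.55/13 = 13.2615, and x_2* = 0.1206.
Expenditure on x_1: 13·13.2615 = 172.4; share = 0.9851.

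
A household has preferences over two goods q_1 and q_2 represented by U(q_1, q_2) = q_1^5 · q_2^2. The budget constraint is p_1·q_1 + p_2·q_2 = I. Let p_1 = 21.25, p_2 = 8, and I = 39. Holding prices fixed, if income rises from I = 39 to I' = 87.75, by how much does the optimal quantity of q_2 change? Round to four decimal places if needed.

Δq_2* = 1.7411

Tangency: MRS = (5/2)·q_2/q_1 = p_1/p_2.
So 5·p_2·q_2 = 2·p_1·q_1; combined with the budget, a share 5/7 of income goes to q_1.
Demand: q_1*(p_1,p_2,I) = 5/7·I/p_1 and q_2* = 2/7·I/p_2.
At p_1=21.25, p_2=8, I=39: q_2* = 2/7·39/8 = 1.3929.
At I' = 87.75: q_2* = 3.1339. Change: 3.1339 − 1.3929 = 1.7411.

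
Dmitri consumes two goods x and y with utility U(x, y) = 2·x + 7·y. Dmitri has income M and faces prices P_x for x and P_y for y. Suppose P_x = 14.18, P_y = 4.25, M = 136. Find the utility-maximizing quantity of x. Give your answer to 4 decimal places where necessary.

x* = 0

Perfect substitutes: compare marginal utility per dollar. 2/P_x vs 7/P_y → 0.141 vs 1.6471.
y gives more utility per dollar, so spend all income on y: y* = M/P_y, x* = 0.
Numerically: x* = 0, y* = 32.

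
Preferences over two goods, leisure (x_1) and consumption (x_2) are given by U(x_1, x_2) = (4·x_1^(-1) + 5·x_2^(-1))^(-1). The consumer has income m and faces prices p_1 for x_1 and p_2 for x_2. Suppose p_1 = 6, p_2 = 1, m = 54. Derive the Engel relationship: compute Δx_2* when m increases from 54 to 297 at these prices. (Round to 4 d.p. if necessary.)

Δx_2* = 76.1543

MU_x_1 ∝ 4·x_1^(-2), MU_x_2 ∝ 5·x_2^(-2), so MRS = (4/5)·(x_2/x_1)^(2) = p_1/p_2.
Solve for the ratio: x_2/x_1 = [(5/4)·p_1/p_2]^(0.5).
With the ratio pinned down, the budget gives x_1* = m/(p_1 + p_2·(x_2/x_1)) and x_2* = (x_2/x_1)·x_1*.
Numerically x_2/x_1 = 2.738613, so x_1* = 54/(6 + 1·2.738613) = 6.1795 and x_2* = 2.738613·6.1795 = 16.9232.
At m' = 297: x_2* = 93.0775. Change: 93.0775 − 16.9232 = 76.1543.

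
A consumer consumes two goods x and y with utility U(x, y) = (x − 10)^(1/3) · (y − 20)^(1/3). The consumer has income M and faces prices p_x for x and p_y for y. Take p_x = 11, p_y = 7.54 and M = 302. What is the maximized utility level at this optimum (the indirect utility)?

Substituting into the budget: x* = 10 + 0.5·(M − 10·p_x − 20·p_y)/p_x, and y* = 20 + 0.5·(…)/p_y.
Discretionary income = 302 − 10·11 − 20·7.54 = 41.2; x* = 10 + 0.5·41.2/11 = 11.8727; y* = 20 + 0.5·41.2/7.54 = 22.7321.
Utility at the optimum: U(11.8727, 22.7321) = 1.7232.

V = 1.7232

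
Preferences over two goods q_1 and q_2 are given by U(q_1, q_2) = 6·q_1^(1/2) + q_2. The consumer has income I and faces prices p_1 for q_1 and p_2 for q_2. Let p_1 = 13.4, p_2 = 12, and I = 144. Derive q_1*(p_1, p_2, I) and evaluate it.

q_1* = 7.2176

Utility is quasi-linear in q_2; the FOC for q_1 is 3/√q_1 = p_1/p_2.
Thus q_1* = (3·p_2/p_1)² — independent of I — with the rest of income spent on q_2.
Plugging in: q_1* = (3·12/13.4)² = 7.2176.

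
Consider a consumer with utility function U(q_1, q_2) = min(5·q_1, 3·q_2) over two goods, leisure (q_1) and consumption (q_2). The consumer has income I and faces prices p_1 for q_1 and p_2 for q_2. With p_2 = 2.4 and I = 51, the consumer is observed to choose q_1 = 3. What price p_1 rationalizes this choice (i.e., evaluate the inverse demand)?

With perfect complements, no substitution: consume in ratio q_1:q_2 = 3:5.
Budget: p_1·q_1 + p_2·(5/3)·q_1 = I, so (3·p_1 + 5·p_2)·q_1 = 3·I.
Demand: q_1*(p_1,p_2,I) = 3·I/(3·p_1 + 5·p_2), q_2* = 5·I/(3·p_1 + 5·p_2).
Set q_1* = 3 in the demand function and solve for p_1: p_1 = 13.

p_1 = 13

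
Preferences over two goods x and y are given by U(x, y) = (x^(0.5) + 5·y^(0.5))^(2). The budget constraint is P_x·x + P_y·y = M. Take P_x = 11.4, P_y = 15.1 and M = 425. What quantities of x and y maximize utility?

x* = 1.8758, y* = 26.7295

MRS = MU_x/MU_y = (1/5)·(y/x)^(0.5). Set equal to P_x/P_y.
Hence y/x = (5·P_x/P_y)^(1/(0.5)), i.e. raised to the 2 power.
Substitute y = (y/x)·x into the budget: x* = M/(P_x + P_y·(y/x)).
Numerically y/x = 14.249375, so x* = 425/(11.4 + 15.1·14.249375) = 1.8758 and y* = 14.249375·1.8758 = 26.7295.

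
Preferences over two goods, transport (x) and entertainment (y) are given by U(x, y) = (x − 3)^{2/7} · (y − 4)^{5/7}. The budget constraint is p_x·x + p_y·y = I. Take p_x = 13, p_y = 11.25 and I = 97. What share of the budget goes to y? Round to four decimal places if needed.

Discretionary income = 97 − 3·13 − 4·11.25 = 13; x* = 3 + 2/7·13/13 = 3.2857; y* = 4 + 5/7·13/11.25 = 4.8254.
Expenditure on y: 11.25·4.8254 = 54.2857; share = 0.5596.

share on y = 0.5596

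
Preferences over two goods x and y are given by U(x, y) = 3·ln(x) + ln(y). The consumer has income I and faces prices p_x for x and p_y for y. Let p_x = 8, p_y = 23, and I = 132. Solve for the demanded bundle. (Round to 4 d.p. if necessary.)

x* = 12.375, y* = 1.4348

MU_x/MU_y = (3·y)/(x); tangency sets this equal to p_x/p_y.
Rearranging, p_y·y = (1/3)·p_x·x. Substituting into the budget gives p_x·x·(1 + (1/3)) = I.
Demand: x*(p_x,p_y,I) = 0.75·I/p_x and y* = 0.25·I/p_y.
At p_x=8, p_y=23, I=132: x* = 0.75·132/8 = 12.375, y* = 1.4348.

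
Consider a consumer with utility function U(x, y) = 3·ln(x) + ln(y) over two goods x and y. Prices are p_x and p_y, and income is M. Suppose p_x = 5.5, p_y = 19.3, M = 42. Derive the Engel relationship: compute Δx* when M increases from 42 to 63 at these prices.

Demand: x*(p_x,p_y,M) = 0.75·M/p_x and y* = 0.25·M/p_y.
At p_x=5.5, p_y=19.3, M=42: x* = 0.75·42/5.5 = 5.7273.
At M' = 63: x* = 8.5909. Change: 8.5909 − 5.7273 = 2.8636.

Δx* = 2.8636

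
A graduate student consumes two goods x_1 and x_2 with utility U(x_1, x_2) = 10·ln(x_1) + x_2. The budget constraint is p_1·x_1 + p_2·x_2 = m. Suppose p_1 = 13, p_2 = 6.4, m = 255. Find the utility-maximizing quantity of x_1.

x_1* = 4.9231

Set MRS = p_1/p_2: (10/x_1)/1 = p_1/p_2.
So x_1*(p_1,p_2) = 10·p_2/p_1, independent of income; and x_2* = (m − 10·p_2)/p_2.
At the given prices: x_1* = 10·6.4/13 = 4.9231.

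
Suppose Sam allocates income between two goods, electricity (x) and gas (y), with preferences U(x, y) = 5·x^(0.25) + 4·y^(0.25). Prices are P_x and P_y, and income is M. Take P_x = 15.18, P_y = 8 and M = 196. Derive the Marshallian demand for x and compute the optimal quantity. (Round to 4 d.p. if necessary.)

x* = 6.7269

Substitute y = (y/x)·x into the budget: x* = M/(P_x + P_y·(y/x)).
Numerically y/x = 1.744599, so x* = 196/(15.18 + 8·1.744599) = 6.7269.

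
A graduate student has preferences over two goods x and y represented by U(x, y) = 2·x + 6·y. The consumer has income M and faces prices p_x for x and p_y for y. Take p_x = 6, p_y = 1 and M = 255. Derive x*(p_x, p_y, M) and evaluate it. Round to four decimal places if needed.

x* = 0

Linear utility — the consumer picks whichever good has higher MU/price: 2/6 = 0.3333 vs 6/1 = 6.
y gives more utility per dollar, so spend all income on y: y* = M/p_y, x* = 0.
Numerically: x* = 0, y* = 255.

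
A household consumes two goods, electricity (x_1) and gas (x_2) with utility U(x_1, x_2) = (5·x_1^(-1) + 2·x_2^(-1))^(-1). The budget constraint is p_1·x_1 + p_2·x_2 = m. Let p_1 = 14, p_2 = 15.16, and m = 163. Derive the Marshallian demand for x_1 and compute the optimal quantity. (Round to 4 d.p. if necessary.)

MU_x_1 ∝ 5·x_1^(-2), MU_x_2 ∝ 2·x_2^(-2), so MRS = (5/2)·(x_2/x_1)^(2) = p_1/p_2.
Solve for the ratio: x_2/x_1 = [(2/5)·p_1/p_2]^(0.5).
With the ratio pinned down, the budget gives x_1* = m/(p_1 + p_2·(x_2/x_1)) and x_2* = (x_2/x_1)·x_1*.
Numerically x_2/x_1 = 0.607777, so x_1* = 163/(14 + 15.16·0.607777) = 7.0217.

x_1* = 7.0217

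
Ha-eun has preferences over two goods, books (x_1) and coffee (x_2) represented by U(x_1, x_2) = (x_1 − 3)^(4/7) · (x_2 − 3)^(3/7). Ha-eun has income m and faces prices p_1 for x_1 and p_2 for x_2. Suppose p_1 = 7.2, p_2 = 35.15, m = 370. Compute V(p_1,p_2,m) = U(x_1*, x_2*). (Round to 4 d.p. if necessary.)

V = 8.6395

Let x_1' = x_1−3, x_2' = x_2−3. MRS = (4/3)·x_2'/x_1' = p_1/p_2.
After buying the subsistence bundle (3, 3), a share 4/7 of the remaining income goes to x_1: x_1* = 3 + 4/7·(m − 3p_1 − 3p_2)/p_1.
Discretionary income = 370 − 3·7.2 − 3·35.15 = 242.95; x_1* = 3 + 4/7·242.95/7.2 = 22.2817; x_2* = 3 + 3/7·242.95/35.15 = 5.9622.
Utility at the optimum: U(22.2817, 5.9622) = 8.6395.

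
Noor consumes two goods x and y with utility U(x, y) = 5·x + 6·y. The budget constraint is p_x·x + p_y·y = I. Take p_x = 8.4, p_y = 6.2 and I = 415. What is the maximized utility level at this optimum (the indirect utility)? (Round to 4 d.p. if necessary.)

V = 401.6129

Linear utility — the consumer picks whichever good has higher MU/price: 5/8.4 = 0.5952 vs 6/6.2 = 0.9677.
y gives more utility per dollar, so spend all income on y: y* = I/p_y, x* = 0.
Numerically: x* = 0, y* = 66.9355.
Utility at the optimum: U(0, 66.9355) = 401.6129.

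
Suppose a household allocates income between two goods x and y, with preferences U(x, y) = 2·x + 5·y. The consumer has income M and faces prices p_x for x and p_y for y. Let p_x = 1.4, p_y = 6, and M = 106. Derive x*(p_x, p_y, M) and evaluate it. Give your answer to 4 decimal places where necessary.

x* = 75.7143

Numerically: x* = 75.7143, y* = 0.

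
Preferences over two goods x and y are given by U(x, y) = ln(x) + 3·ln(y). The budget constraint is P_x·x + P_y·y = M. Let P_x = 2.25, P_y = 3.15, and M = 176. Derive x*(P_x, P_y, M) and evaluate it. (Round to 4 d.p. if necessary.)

The MRS is (1/3)·y/x. Set MRS = P_x/P_y.
So P_y·y = 3·P_x·x; combined with the budget, a share 0.25 of income goes to x.
Demand: x*(P_x,P_y,M) = 0.25·M/P_x and y* = 0.75·M/P_y.
At P_x=2.25, P_y=3.15, M=176: x* = 0.25·176/2.25 = 19.5556.

x* = 19.5556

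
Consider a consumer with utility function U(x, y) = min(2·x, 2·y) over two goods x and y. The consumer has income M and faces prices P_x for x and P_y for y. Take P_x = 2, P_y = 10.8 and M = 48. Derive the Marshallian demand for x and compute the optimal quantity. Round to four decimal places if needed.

x* = 3.75

With perfect complements, no substitution: consume in ratio x:y = 2:2.
Budget: P_x·x + P_y·x = M, so (2·P_x + 2·P_y)·x = 2·M.
Demand: x*(P_x,P_y,M) = 2·M/(2·P_x + 2·P_y), y* = 2·M/(2·P_x + 2·P_y).
Here 2·2 + 2·10.8 = 25.6, giving x* = 3.75.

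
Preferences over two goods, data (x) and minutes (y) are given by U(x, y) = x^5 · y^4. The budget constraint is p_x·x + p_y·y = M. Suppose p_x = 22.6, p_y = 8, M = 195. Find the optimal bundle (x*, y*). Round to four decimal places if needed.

Tangency: MRS = (5/4)·y/x = p_x/p_y.
Rearranging, p_y·y = (4/5)·p_x·x. Substituting into the budget gives p_x·x·(1 + (4/5)) = M.
Demand: x*(p_x,p_y,M) = 5/9·M/p_x and y* = 4/9·M/p_y.
At p_x=22.6, p_y=8, M=195: x* = 5/9·195/22.6 = 4.7935, y* = 10.8333.

x* = 4.7935, y* = 10.8333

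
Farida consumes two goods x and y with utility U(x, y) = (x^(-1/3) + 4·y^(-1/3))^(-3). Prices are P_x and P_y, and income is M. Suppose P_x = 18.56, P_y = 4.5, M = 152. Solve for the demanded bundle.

x* = 2.7438, y* = 22.461

From the CES first-order condition, (1/4)·(y/x)^(4/3) = P_x/P_y.
Hence y/x = (4·P_x/P_y)^(1/(4/3)), i.e. raised to the 0.75 power.
With the ratio pinned down, the budget gives x* = M/(P_x + P_y·(y/x)) and y* = (y/x)·x*.
Numerically y/x = 8.18595, so x* = 152/(18.56 + 4.5·8.18595) = 2.7438 and y* = 8.18595·2.7438 = 22.461.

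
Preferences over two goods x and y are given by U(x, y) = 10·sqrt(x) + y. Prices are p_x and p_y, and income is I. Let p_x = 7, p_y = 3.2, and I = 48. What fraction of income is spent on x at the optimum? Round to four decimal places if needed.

Thus x* = (5·p_y/p_x)² — independent of I — with the rest of income spent on y.
Plugging in: x* = (5·3.2/7)² = 5.2245, y* = 3.5714.
Expenditure on x: 7·5.2245 = 36.5714; share = 0.7619.

share on x = 0.7619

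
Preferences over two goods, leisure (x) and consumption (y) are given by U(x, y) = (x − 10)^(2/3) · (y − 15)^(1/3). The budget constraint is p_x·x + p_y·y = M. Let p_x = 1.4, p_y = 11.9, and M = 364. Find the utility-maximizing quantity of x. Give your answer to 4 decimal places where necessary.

Substituting into the budget: x* = 10 + 2/3·(M − 10·p_x − 15·p_y)/p_x, and y* = 15 + 1/3·(…)/p_y.
Discretionary income = 364 − 10·1.4 − 15·11.9 = 171.5; x* = 10 + 2/3·171.5/1.4 = 91.6667.

x* = 91.6667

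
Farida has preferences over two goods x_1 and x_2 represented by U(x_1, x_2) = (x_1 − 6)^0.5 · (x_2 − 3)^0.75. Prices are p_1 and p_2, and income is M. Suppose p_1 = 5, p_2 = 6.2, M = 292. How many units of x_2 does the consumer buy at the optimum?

x_2* = 26.5548

Let x_1' = x_1−6, x_2' = x_2−3. MRS = (2/3)·x_2'/x_1' = p_1/p_2.
After buying the subsistence bundle (6, 3), a share 0.4 of the remaining income goes to x_1: x_1* = 6 + 0.4·(M − 6p_1 − 3p_2)/p_1.
Discretionary income = 292 − 6·5 − 3·6.2 = 243.4; x_2* = 3 + 0.6·243.4/6.2 = 26.5548.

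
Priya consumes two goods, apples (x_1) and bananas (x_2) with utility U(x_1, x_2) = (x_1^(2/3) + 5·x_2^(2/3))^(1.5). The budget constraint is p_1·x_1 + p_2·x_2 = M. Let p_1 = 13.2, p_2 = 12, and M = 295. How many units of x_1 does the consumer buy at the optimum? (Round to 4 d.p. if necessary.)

x_1* = 0.1468

MU_x_1 ∝ x_1^(-1/3), MU_x_2 ∝ 5·x_2^(-1/3), so MRS = (1/5)·(x_2/x_1)^(1/3) = p_1/p_2.
Solve for the ratio: x_2/x_1 = [5·p_1/p_2]^(3).
Substitute x_2 = (x_2/x_1)·x_1 into the budget: x_1* = M/(p_1 + p_2·(x_2/x_1)).
Numerically x_2/x_1 = 166.375, so x_1* = 295/(13.2 + 12·166.375) = 0.1468.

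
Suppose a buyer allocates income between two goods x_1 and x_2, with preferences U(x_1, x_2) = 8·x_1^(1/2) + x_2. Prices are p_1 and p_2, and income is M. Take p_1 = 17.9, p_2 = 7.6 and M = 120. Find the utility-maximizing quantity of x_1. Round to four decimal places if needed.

x_1* = 2.8843

Solve: √x_1 = 4·p_2/p_1, so x_1*(p_1,p_2) = (4·p_2/p_1)², and x_2* = (M − p_1·x_1*)/p_2.
Plugging in: x_1* = (4·7.6/17.9)² = 2.8843.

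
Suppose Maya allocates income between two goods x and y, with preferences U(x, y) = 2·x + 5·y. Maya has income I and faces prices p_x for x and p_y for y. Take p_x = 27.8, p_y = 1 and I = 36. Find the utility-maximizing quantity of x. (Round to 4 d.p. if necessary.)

Numerically: x* = 0, y* = 36.

x* = 0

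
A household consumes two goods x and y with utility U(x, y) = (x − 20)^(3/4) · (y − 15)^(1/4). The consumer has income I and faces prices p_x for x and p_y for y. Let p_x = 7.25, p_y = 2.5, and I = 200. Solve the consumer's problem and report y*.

y* = 16.75

MRS = 3·(y−15)/(x−20). Tangency with p_x/p_y gives y−15 = (1/3)·(p_x/p_y)·(x−20).
Substituting into the budget: x* = 20 + 0.75·(I − 20·p_x − 15·p_y)/p_x, and y* = 15 + 0.25·(…)/p_y.
Discretionary income = 200 − 20·7.25 − 15·2.5 = 17.5; y* = 15 + 0.25·17.5/2.5 = 16.75.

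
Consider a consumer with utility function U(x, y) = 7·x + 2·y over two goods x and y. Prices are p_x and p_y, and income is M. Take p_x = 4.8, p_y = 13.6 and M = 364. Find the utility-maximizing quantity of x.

Linear utility — the consumer picks whichever good has higher MU/price: 7/4.8 = 1.4583 vs 2/13.6 = 0.1471.
x gives more utility per dollar, so spend all income on x: x* = M/p_x, y* = 0.
Numerically: x* = 75.8333, y* = 0.

x* = 75.8333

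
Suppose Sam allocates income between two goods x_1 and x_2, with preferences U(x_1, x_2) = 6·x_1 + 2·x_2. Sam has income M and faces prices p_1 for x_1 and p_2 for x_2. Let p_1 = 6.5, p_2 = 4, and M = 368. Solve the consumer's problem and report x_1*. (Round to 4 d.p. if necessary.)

x_1* = 56.6154

Numerically: x_1* = 56.6154, x_2* = 0.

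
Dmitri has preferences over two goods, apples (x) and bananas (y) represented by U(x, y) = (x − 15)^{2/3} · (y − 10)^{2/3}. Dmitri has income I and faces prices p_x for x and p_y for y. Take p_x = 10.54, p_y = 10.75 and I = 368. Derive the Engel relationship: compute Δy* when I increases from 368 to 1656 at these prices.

Δy* = 59.907

Let x' = x−15, y' = y−10. MRS = y'/x' = p_x/p_y.
After buying the subsistence bundle (15, 10), a share 0.5 of the remaining income goes to x: x* = 15 + 0.5·(I − 15p_x − 10p_y)/p_x.
Discretionary income = 368 − 15·10.54 − 10·10.75 = 102.4; y* = 10 + 0.5·102.4/10.75 = 14.7628.
At I' = 1656: y* = 74.6698. Change: 74.6698 − 14.7628 = 59.907.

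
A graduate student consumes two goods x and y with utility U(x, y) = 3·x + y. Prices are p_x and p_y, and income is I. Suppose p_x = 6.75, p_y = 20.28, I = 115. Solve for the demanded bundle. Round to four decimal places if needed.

Perfect substitutes: compare marginal utility per dollar. 3/p_x vs 1/p_y → 0.4444 vs 0.0493.
x gives more utility per dollar, so spend all income on x: x* = I/p_x, y* = 0.
Numerically: x* = 17.037, y* = 0.

x* = 17.037, y* = 0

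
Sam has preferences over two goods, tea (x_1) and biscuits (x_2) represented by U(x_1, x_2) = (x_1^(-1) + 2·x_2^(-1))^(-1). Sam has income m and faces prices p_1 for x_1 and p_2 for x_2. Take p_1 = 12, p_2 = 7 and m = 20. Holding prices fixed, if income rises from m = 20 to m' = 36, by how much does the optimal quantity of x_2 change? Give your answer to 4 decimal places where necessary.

Δx_2* = 1.1869

MRS = MU_x_1/MU_x_2 = (1/2)·(x_2/x_1)^(2). Set equal to p_1/p_2.
Solve for the ratio: x_2/x_1 = [2·p_1/p_2]^(0.5).
With the ratio pinned down, the budget gives x_1* = m/(p_1 + p_2·(x_2/x_1)) and x_2* = (x_2/x_1)·x_1*.
Numerically x_2/x_1 = 1.85164, so x_1* = 20/(12 + 7·1.85164) = 0.8012 and x_2* = 1.85164·0.8012 = 1.4836.
At m' = 36: x_2* = 2.6705. Change: 2.6705 − 1.4836 = 1.1869.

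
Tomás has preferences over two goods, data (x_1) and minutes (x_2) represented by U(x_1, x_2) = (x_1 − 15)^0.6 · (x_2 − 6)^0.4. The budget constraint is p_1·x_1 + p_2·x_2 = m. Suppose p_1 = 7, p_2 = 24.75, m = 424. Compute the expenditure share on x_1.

share on x_1 = 0.4889

After buying the subsistence bundle (15, 6), a share 0.6 of the remaining income goes to x_1: x_1* = 15 + 0.6·(m − 15p_1 − 6p_2)/p_1.
Discretionary income = 424 − 15·7 − 6·24.75 = 170.5; x_1* = 15 + 0.6·170.5/7 = 29.6143; x_2* = 6 + 0.4·170.5/24.75 = 8.7556.
Expenditure on x_1: 7·29.6143 = 207.3; share = 0.4889.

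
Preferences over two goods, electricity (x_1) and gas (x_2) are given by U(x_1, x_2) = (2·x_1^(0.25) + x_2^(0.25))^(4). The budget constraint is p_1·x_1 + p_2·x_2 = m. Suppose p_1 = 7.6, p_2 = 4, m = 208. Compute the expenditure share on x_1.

With the ratio pinned down, the budget gives x_1* = m/(p_1 + p_2·(x_2/x_1)) and x_2* = (x_2/x_1)·x_1*.
Numerically x_2/x_1 = 0.933895, so x_1* = 208/(7.6 + 4·0.933895) = 18.3493 and x_2* = 0.933895·18.3493 = 17.1363.
Expenditure on x_1: 7.6·18.3493 = 139.4547; share = 0.6705.

share on x_1 = 0.6705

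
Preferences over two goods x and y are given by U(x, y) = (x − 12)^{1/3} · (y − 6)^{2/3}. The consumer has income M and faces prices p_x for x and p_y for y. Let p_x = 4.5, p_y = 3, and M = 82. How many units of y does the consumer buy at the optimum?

y* = 8.2222

This is Cobb-Douglas in (x−12, y−6): tangency gives 1/3·p_y·(y−6) = 2/3·p_x·(x−12).
Substituting into the budget: x* = 12 + 1/3·(M − 12·p_x − 6·p_y)/p_x, and y* = 6 + 2/3·(…)/p_y.
Discretionary income = 82 − 12·4.5 − 6·3 = 10; y* = 6 + 2/3·10/3 = 8.2222.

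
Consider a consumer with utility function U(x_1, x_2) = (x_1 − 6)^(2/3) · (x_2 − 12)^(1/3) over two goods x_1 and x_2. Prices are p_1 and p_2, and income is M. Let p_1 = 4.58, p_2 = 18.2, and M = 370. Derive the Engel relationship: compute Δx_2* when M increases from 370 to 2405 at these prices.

Let x_1' = x_1−6, x_2' = x_2−12. MRS = 2·x_2'/x_1' = p_1/p_2.
After buying the subsistence bundle (6, 12), a share 2/3 of the remaining income goes to x_1: x_1* = 6 + 2/3·(M − 6p_1 − 12p_2)/p_1.
Discretionary income = 370 − 6·4.58 − 12·18.2 = 124.12; x_2* = 12 + 1/3·124.12/18.2 = 14.2733.
At M' = 2405: x_2* = 51.5443. Change: 51.5443 − 14.2733 = 37.2711.

Δx_2* = 37.2711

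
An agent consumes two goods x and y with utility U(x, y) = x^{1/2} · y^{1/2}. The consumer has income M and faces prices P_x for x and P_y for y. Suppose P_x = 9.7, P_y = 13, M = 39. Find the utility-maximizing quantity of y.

Tangency: MRS = y/x = P_x/P_y.
So 0.5·P_y·y = 0.5·P_x·x; combined with the budget, a share 0.5 of income goes to x.
Demand: x*(P_x,P_y,M) = 0.5·M/P_x and y* = 0.5·M/P_y.
At P_x=9.7, P_y=13, M=39: y* = 0.5·39/13 = 1.5.

y* = 1.5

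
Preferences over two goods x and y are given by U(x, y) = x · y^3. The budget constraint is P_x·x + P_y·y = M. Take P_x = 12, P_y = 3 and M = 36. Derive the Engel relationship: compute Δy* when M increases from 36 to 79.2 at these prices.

MU_x/MU_y = (y)/(3·x); tangency sets this equal to P_x/P_y.
So P_y·y = 3·P_x·x; combined with the budget, a share 0.25 of income goes to x.
Demand: x*(P_x,P_y,M) = 0.25·M/P_x and y* = 0.75·M/P_y.
At P_x=12, P_y=3, M=36: y* = 0.75·36/3 = 9.
At M' = 79.2: y* = 19.8. Change: 19.8 − 9 = 10.8.

Δy* = 10.8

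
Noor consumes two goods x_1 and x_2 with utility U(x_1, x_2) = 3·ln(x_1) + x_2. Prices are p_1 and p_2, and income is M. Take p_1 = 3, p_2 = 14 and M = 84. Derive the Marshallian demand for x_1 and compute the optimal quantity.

x_1* = 14

MU_x_1 = 3/x_1, MU_x_2 = 1. Tangency: 3/x_1 = p_1/p_2.
So x_1*(p_1,p_2) = 3·p_2/p_1, independent of income; and x_2* = (M − 3·p_2)/p_2.
At the given prices: x_1* = 3·14/3 = 14.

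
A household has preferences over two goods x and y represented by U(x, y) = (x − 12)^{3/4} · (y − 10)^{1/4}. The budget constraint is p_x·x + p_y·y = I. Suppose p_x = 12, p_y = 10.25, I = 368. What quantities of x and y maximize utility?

x* = 19.5938, y* = 12.9634

This is Cobb-Douglas in (x−12, y−10): tangency gives 0.75·p_y·(y−10) = 0.25·p_x·(x−12).
Substituting into the budget: x* = 12 + 0.75·(I − 12·p_x − 10·p_y)/p_x, and y* = 10 + 0.25·(…)/p_y.
Discretionary income = 368 − 12·12 − 10·10.25 = 121.5; x* = 12 + 0.75·121.5/12 = 19.5938; y* = 10 + 0.25·121.5/10.25 = 12.9634.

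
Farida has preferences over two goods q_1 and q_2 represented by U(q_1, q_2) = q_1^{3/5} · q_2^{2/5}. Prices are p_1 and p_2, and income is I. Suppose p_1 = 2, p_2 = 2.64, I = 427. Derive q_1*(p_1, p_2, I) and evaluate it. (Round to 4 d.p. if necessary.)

q_1* = 128.1

MU_q_1/MU_q_2 = (0.6·q_2)/(0.4·q_1); tangency sets this equal to p_1/p_2.
Rearranging, p_2·q_2 = (2/3)·p_1·q_1. Substituting into the budget gives p_1·q_1·(1 + (2/3)) = I.
Demand: q_1*(p_1,p_2,I) = 0.6·I/p_1 and q_2* = 0.4·I/p_2.
At p_1=2, p_2=2.64, I=427: q_1* = 0.6·427/2 = 128.1.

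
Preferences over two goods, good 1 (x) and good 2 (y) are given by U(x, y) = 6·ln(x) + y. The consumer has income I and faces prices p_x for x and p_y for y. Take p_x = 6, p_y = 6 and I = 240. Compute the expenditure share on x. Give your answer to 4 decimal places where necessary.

share on x = 0.15

Set MRS = p_x/p_y: (6/x)/1 = p_x/p_y.
So x*(p_x,p_y) = 6·p_y/p_x, independent of income; and y* = (I − 6·p_y)/p_y.
At the given prices: x* = 6·6/6 = 6, and y* = 34.
Expenditure on x: 6·6 = 36; share = 0.15.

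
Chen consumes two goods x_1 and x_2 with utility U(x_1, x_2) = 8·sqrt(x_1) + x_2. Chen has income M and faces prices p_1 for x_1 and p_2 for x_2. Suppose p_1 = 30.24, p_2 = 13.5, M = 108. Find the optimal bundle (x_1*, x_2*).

MU_x_1 = 4/√x_1, MU_x_2 = 1. Tangency: 4/√x_1 = p_1/p_2.
Solve: √x_1 = 4·p_2/p_1, so x_1*(p_1,p_2) = (4·p_2/p_1)², and x_2* = (M − p_1·x_1*)/p_2.
Plugging in: x_1* = (4·13.5/30.24)² = 3.1888, x_2* = 0.8571.

x_1* = 3.1888, x_2* = 0.8571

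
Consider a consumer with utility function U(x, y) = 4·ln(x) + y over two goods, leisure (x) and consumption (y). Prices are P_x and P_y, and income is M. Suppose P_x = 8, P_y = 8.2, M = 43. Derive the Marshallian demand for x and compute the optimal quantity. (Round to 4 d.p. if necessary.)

x* = 4.1

Set MRS = P_x/P_y: (4/x)/1 = P_x/P_y.
So x*(P_x,P_y) = 4·P_y/P_x, independent of income; and y* = (M − 4·P_y)/P_y.
At the given prices: x* = 4·8.2/8 = 4.1.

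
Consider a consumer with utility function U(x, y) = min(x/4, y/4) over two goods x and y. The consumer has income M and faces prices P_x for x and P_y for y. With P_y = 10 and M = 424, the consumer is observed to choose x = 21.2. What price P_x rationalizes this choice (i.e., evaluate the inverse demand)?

With perfect complements, no substitution: consume in ratio x:y = 4:4.
Budget: P_x·x + P_y·x = M, so (4·P_x + 4·P_y)·x = 4·M.
Demand: x*(P_x,P_y,M) = 4·M/(4·P_x + 4·P_y), y* = 4·M/(4·P_x + 4·P_y).
Set x* = 21.2 in the demand function and solve for P_x: P_x = 10.

P_x = 10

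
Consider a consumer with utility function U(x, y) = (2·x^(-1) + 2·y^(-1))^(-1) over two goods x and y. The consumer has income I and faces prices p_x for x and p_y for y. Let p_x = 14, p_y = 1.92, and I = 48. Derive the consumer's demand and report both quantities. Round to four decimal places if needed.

MRS = MU_x/MU_y = (y/x)^(2). Set equal to p_x/p_y.
Hence y/x = (p_x/p_y)^(1/(2)), i.e. raised to the 0.5 power.
Substitute y = (y/x)·x into the budget: x* = I/(p_x + p_y·(y/x)).
Numerically y/x = 2.700309, so x* = 48/(14 + 1.92·2.700309) = 2.502 and y* = 2.700309·2.502 = 6.7562.

x* = 2.502, y* = 6.7562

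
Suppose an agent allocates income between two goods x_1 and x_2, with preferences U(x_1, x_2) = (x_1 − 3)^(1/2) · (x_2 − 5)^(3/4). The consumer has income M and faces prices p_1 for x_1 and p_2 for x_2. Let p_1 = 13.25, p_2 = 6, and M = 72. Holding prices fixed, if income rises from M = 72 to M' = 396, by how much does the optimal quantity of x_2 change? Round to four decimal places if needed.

Let x_1' = x_1−3, x_2' = x_2−5. MRS = (2/3)·x_2'/x_1' = p_1/p_2.
Substituting into the budget: x_1* = 3 + 0.4·(M − 3·p_1 − 5·p_2)/p_1, and x_2* = 5 + 0.6·(…)/p_2.
Discretionary income = 72 − 3·13.25 − 5·6 = 2.25; x_2* = 5 + 0.6·2.25/6 = 5.225.
At M' = 396: x_2* = 37.625. Change: 37.625 − 5.225 = 32.4.

Δx_2* = 32.4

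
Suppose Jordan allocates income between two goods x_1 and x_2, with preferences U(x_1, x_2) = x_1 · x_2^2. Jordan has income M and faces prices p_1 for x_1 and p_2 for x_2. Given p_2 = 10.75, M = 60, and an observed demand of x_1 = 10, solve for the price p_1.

MU_x_1/MU_x_2 = (x_2)/(2·x_1); tangency sets this equal to p_1/p_2.
Rearranging, p_2·x_2 = 2·p_1·x_1. Substituting into the budget gives p_1·x_1·(1 + 2) = M.
Demand: x_1*(p_1,p_2,M) = 1/3·M/p_1 and x_2* = 2/3·M/p_2.
Set x_1* = 10 in the demand function and solve for p_1: p_1 = 2.

p_1 = 2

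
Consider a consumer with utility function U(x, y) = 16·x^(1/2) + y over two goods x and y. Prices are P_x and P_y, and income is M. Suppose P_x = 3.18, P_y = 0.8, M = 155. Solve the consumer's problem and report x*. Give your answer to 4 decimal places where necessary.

Set MRS = P_x/P_y: 8·x^(−1/2) = P_x/P_y.
Solve: √x = 8·P_y/P_x, so x*(P_x,P_y) = (8·P_y/P_x)², and y* = (M − P_x·x*)/P_y.
Plugging in: x* = (8·0.8/3.18)² = 4.0505.

x* = 4.0505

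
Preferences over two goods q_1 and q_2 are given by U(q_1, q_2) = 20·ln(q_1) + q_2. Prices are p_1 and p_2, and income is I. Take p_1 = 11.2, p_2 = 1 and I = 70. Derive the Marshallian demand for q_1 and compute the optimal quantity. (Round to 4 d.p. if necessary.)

q_1* = 1.7857

Set MRS = p_1/p_2: (20/q_1)/1 = p_1/p_2.
So q_1*(p_1,p_2) = 20·p_2/p_1, independent of income; and q_2* = (I − 20·p_2)/p_2.
At the given prices: q_1* = 20·1/11.2 = 1.7857.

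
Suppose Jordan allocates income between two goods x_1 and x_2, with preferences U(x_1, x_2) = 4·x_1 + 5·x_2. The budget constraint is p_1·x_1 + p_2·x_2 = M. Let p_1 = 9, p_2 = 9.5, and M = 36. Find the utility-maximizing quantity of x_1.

Perfect substitutes: compare marginal utility per dollar. 4/p_1 vs 5/p_2 → 0.4444 vs 0.5263.
x_2 gives more utility per dollar, so spend all income on x_2: x_2* = M/p_2, x_1* = 0.
Numerically: x_1* = 0, x_2* = 3.7895.

x_1* = 0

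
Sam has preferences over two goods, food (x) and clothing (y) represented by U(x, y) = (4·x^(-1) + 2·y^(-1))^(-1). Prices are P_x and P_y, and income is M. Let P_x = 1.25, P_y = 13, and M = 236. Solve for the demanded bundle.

MU_x ∝ 4·x^(-2), MU_y ∝ 2·y^(-2), so MRS = 2·(y/x)^(2) = P_x/P_y.
Solve for the ratio: y/x = [(1/2)·P_x/P_y]^(0.5).
With the ratio pinned down, the budget gives x* = M/(P_x + P_y·(y/x)) and y* = (y/x)·x*.
Numerically y/x = 0.219265, so x* = 236/(1.25 + 13·0.219265) = 57.5548 and y* = 0.219265·57.5548 = 12.6197.

x* = 57.5548, y* = 12.6197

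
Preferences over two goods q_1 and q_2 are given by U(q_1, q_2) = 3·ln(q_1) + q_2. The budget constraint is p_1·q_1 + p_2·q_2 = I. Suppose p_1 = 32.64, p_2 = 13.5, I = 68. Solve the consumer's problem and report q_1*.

q_1* = 1.2408

MU_q_1 = 3/q_1, MU_q_2 = 1. Tangency: 3/q_1 = p_1/p_2.
So q_1*(p_1,p_2) = 3·p_2/p_1, independent of income; and q_2* = (I − 3·p_2)/p_2.
At the given prices: q_1* = 3·13.5/32.64 = 1.2408.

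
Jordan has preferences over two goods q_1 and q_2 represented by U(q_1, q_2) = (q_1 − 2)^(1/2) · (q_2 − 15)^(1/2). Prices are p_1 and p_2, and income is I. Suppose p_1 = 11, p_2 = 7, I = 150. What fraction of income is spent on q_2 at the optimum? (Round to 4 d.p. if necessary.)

share on q_2 = 0.7767

This is Cobb-Douglas in (q_1−2, q_2−15): tangency gives 0.5·p_2·(q_2−15) = 0.5·p_1·(q_1−2).
Substituting into the budget: q_1* = 2 + 0.5·(I − 2·p_1 − 15·p_2)/p_1, and q_2* = 15 + 0.5·(…)/p_2.
Discretionary income = 150 − 2·11 − 15·7 = 23; q_1* = 2 + 0.5·23/11 = 3.0455; q_2* = 15 + 0.5·23/7 = 16.6429.
Expenditure on q_2: 7·16.6429 = 116.5; share = 0.7767.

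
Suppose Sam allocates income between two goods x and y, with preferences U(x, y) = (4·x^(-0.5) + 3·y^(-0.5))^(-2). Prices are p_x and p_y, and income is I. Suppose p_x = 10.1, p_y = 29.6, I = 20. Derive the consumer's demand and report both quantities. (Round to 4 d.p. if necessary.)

x* = 0.9078, y* = 0.3659

MU_x ∝ 4·x^(-1.5), MU_y ∝ 3·y^(-1.5), so MRS = (4/3)·(y/x)^(1.5) = p_x/p_y.
Hence y/x = ((3/4)·p_x/p_y)^(1/(1.5)), i.e. raised to the 2/3 power.
Substitute y = (y/x)·x into the budget: x* = I/(p_x + p_y·(y/x)).
Numerically y/x = 0.403083, so x* = 20/(10.1 + 29.6·0.403083) = 0.9078 and y* = 0.403083·0.9078 = 0.3659.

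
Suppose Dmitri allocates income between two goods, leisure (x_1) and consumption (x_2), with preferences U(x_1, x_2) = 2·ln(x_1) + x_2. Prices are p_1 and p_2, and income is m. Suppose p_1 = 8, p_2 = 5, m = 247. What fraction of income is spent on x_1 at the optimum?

share on x_1 = 0.0405

Set MRS = p_1/p_2: (2/x_1)/1 = p_1/p_2.
So x_1*(p_1,p_2) = 2·p_2/p_1, independent of income; and x_2* = (m − 2·p_2)/p_2.
At the given prices: x_1* = 2·5/8 = 1.25, and x_2* = 47.4.
Expenditure on x_1: 8·1.25 = 10; share = 0.0405.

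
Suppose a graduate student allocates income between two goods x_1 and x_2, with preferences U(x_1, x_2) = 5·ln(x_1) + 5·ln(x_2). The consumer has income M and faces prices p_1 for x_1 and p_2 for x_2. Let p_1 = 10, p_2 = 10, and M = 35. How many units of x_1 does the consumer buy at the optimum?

x_1* = 1.75

The MRS is x_2/x_1. Set MRS = p_1/p_2.
Rearranging, p_2·x_2 = p_1·x_1. Substituting into the budget gives p_1·x_1·(1 + 1) = M.
Demand: x_1*(p_1,p_2,M) = 0.5·M/p_1 and x_2* = 0.5·M/p_2.
At p_1=10, p_2=10, M=35: x_1* = 0.5·35/10 = 1.75.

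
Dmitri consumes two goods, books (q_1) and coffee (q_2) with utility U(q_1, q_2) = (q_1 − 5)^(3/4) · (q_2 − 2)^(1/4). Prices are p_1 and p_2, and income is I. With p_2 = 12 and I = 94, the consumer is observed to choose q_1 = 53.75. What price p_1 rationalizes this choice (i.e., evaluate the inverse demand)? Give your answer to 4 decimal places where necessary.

Let q_1' = q_1−5, q_2' = q_2−2. MRS = 3·q_2'/q_1' = p_1/p_2.
Substituting into the budget: q_1* = 5 + 0.75·(I − 5·p_1 − 2·p_2)/p_1, and q_2* = 2 + 0.25·(…)/p_2.
Set q_1* = 53.75 in the demand function and solve for p_1: p_1 = 1.

p_1 = 1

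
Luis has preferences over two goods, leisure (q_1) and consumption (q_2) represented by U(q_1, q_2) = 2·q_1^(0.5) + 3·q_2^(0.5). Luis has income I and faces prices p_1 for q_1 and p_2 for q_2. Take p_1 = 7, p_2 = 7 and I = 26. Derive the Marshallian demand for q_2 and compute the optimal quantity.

With the ratio pinned down, the budget gives q_1* = I/(p_1 + p_2·(q_2/q_1)) and q_2* = (q_2/q_1)·q_1*.
Numerically q_2/q_1 = 2.25, so q_1* = 26/(7 + 7·2.25) = 1.1429 and q_2* = 2.25·1.1429 = 2.5714.

q_2* = 2.5714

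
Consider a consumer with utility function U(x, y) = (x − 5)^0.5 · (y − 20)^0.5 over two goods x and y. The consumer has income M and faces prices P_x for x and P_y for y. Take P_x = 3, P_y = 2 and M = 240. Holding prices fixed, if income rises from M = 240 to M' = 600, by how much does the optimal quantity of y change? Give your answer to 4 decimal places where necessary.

Δy* = 90

Let x' = x−5, y' = y−20. MRS = y'/x' = P_x/P_y.
After buying the subsistence bundle (5, 20), a share 0.5 of the remaining income goes to x: x* = 5 + 0.5·(M − 5P_x − 20P_y)/P_x.
Discretionary income = 240 − 5·3 − 20·2 = 185; y* = 20 + 0.5·185/2 = 66.25.
At M' = 600: y* = 156.25. Change: 156.25 − 66.25 = 90.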